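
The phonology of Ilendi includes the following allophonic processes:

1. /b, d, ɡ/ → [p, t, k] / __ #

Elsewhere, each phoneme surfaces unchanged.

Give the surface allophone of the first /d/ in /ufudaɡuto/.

[d]

/d/ (between /u/ and /a/) is in the target of rule 1 but the environment (word-finally) is not met → [d].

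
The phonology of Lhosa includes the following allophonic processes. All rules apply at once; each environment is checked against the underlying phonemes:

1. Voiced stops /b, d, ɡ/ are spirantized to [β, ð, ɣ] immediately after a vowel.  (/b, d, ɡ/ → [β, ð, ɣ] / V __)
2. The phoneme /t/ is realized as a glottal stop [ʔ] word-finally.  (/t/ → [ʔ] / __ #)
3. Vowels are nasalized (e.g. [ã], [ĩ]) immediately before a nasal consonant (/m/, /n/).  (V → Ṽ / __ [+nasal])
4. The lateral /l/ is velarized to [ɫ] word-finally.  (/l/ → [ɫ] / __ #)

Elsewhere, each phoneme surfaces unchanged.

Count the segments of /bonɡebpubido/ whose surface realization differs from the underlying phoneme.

Segments that undergo a rule: /o/ → [õ] (rule 3); /b/ → [β] (rule 1); /b/ → [β] (rule 1); /d/ → [ð] (rule 1).
All other segments surface unchanged.

4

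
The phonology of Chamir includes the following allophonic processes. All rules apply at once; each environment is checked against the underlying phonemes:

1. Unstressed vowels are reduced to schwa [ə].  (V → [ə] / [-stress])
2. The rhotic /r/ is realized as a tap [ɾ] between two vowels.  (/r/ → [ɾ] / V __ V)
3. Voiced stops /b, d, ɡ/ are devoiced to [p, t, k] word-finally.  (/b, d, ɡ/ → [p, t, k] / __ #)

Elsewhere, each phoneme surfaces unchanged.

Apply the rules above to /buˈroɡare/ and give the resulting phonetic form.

/b/ (word-initial) is in the target of rule 3 but the environment (word-finally) is not met → [b].
/u/ (between /b/ and /r/): in an unstressed syllable, so rule 1 applies → [ə].
/r/ — between /u/ and /o/, between two vowels — surfaces as [ɾ] (rule 2).
/o/ (between /r/ and /ɡ/): rule 1 targets it, but not in an unstressed syllable → unchanged [o].
/ɡ/ (between /o/ and /a/): rule 3 targets it, but not word-finally → unchanged [ɡ].
Rule 1 applies to /a/ (between /ɡ/ and /r/: in an unstressed syllable) → [ə].
/r/ (between /a/ and /e/) occurs between two vowels → [ɾ] by rule 2.
/e/ (word-final): in an unstressed syllable, so rule 1 applies → [ə].

[bəˈɾoɡəɾə]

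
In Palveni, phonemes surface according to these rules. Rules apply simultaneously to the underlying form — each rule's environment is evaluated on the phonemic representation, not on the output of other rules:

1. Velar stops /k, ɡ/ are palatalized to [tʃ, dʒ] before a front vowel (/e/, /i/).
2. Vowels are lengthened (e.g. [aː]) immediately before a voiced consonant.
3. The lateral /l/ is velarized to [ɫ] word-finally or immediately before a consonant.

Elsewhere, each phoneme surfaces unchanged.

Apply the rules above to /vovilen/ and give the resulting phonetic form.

[voːviːleːn]

/v/ (word-initial): no rule targets it → [v].
/o/ (between /v/ and /v/) occurs before a voiced consonant → [oː] by rule 2.
/v/ (between /o/ and /i/): no rule targets it → [v].
Rule 2 applies to /i/ (between /v/ and /l/: before a voiced consonant) → [iː].
/l/ (between /i/ and /e/) fails the environment for rule 3, so it stays [l].
Rule 2 applies to /e/ (between /l/ and /n/: before a voiced consonant) → [eː].
/n/ — not in any rule's target class → [n].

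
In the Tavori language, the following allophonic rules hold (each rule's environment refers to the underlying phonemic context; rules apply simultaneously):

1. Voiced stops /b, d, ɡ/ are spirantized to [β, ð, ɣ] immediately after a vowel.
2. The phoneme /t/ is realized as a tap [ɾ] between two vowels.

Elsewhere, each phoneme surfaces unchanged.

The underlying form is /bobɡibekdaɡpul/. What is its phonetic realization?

[boβɡiβekdaɣpul]

/b/ (word-initial): rule 1 targets it, but not immediately after a vowel → unchanged [b].
/o/ — not in any rule's target class → [o].
Rule 1 applies to /b/ (between /o/ and /ɡ/: immediately after a vowel) → [β].
/ɡ/ (between /b/ and /i/) is in the target of rule 1 but the environment (immediately after a vowel) is not met → [ɡ].
/i/ — not in any rule's target class → [i].
/b/ (between /i/ and /e/) occurs immediately after a vowel → [β] by rule 1.
/e/ (between /b/ and /k/) is unaffected → [e].
/k/ (between /e/ and /d/) is unaffected → [k].
/d/ (between /k/ and /a/) is in the target of rule 1 but the environment (immediately after a vowel) is not met → [d].
/a/ (between /d/ and /ɡ/) is unaffected → [a].
/ɡ/ (between /a/ and /p/): immediately after a vowel, so rule 1 applies → [ɣ].
/p/ (between /ɡ/ and /u/): no rule targets it → [p].
/u/ (between /p/ and /l/) is unaffected → [u].
/l/ (word-final): no rule targets it → [l].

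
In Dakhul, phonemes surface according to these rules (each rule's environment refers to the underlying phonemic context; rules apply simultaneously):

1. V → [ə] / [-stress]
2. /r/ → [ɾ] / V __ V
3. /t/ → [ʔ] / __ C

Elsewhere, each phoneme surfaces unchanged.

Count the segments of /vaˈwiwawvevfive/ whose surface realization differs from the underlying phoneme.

Segments that undergo a rule: /a/ → [ə] (rule 1); /a/ → [ə] (rule 1); /e/ → [ə] (rule 1); /i/ → [ə] (rule 1); /e/ → [ə] (rule 1).
All other segments surface unchanged.

5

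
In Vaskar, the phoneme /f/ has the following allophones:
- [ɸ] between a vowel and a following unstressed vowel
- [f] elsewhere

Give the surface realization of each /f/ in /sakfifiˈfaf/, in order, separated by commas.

Occurrence 1 (position 4): no conditioning environment matches → elsewhere allophone [f].
Occurrence 2 (position 6): between a vowel and a following unstressed vowel → [ɸ].
Occurrence 3 (position 8): no conditioning environment matches → elsewhere allophone [f].
Occurrence 4 (position 10): no conditioning environment matches → elsewhere allophone [f].

[f], [ɸ], [f], [f]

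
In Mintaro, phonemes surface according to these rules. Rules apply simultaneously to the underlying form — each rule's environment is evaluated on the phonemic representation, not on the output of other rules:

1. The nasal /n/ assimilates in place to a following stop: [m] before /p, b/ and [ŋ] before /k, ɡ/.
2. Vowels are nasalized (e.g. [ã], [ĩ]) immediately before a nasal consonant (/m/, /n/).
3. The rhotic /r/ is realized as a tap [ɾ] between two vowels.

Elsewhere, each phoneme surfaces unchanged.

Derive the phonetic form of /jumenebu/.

[jũmẽnebu]

/j/ (word-initial): no rule targets it → [j].
/u/ (between /j/ and /m/) occurs before a nasal consonant → [ũ] by rule 2.
/m/ (between /u/ and /e/): no rule targets it → [m].
Rule 2 applies to /e/ (between /m/ and /n/: before a nasal consonant) → [ẽ].
/n/ — between /e/ and /e/; rule 1 does not apply here → [n].
/e/ (between /n/ and /b/) fails the environment for rule 2, so it stays [e].
/b/ stays [b].
/u/ (word-final) is in the target of rule 2 but the environment (before a nasal consonant) is not met → [u].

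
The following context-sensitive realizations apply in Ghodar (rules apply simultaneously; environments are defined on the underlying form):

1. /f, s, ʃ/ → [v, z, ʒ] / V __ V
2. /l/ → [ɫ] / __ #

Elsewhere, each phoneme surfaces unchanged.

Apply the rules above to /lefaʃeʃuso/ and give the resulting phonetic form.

/l/ (word-initial) is in the target of rule 2 but the environment (word-finally) is not met → [l].
/e/ (between /l/ and /f/) is unaffected → [e].
/f/ meets the environment for rule 1 (between two vowels) → [v].
/a/ stays [a].
/ʃ/ — between /a/ and /e/, between two vowels — surfaces as [ʒ] (rule 1).
/e/ (between /ʃ/ and /ʃ/) is unaffected → [e].
/ʃ/ — between /e/ and /u/, between two vowels — surfaces as [ʒ] (rule 1).
/u/ stays [u].
/s/ meets the environment for rule 1 (between two vowels) → [z].
/o/ stays [o].

[levaʒeʒuzo]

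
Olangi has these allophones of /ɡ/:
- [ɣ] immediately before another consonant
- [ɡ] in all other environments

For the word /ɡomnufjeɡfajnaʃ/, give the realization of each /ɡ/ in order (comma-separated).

Occurrence 1 (position 1): no conditioning environment matches → elsewhere allophone [ɡ].
Occurrence 2 (position 9): immediately before another consonant → [ɣ].

[ɡ], [ɣ]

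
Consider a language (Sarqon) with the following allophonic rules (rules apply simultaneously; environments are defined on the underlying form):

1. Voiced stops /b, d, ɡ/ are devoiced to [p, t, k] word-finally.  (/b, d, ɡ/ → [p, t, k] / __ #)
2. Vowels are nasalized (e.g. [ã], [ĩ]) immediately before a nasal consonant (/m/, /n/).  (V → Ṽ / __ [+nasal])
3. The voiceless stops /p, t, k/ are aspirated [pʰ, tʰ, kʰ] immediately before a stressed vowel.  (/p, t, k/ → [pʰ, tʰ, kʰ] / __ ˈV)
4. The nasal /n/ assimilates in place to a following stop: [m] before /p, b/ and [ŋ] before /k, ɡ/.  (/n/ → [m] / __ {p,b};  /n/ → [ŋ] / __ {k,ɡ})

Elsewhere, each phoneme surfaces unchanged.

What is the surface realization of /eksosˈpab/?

/e/ — word-initial; rule 2 does not apply here → [e].
/k/ (between /e/ and /s/) fails the environment for rule 3, so it stays [k].
/s/ — not in any rule's target class → [s].
/o/ — between /s/ and /s/; rule 2 does not apply here → [o].
/s/ — not in any rule's target class → [s].
/p/ (between /s/ and /a/): immediately before a stressed vowel, so rule 3 applies → [pʰ].
/a/ — between /p/ and /b/; rule 2 does not apply here → [a].
/b/ — word-final, word-finally — surfaces as [p] (rule 1).

[eksosˈpʰap]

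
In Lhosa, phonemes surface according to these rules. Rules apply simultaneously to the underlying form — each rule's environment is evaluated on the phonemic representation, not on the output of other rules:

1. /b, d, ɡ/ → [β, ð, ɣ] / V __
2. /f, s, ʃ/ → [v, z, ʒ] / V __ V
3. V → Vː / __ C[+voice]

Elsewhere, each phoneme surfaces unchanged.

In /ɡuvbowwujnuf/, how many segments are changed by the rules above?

3

Segments that undergo a rule: /u/ → [uː] (rule 3); /o/ → [oː] (rule 3); /u/ → [uː] (rule 3).
All other segments surface unchanged.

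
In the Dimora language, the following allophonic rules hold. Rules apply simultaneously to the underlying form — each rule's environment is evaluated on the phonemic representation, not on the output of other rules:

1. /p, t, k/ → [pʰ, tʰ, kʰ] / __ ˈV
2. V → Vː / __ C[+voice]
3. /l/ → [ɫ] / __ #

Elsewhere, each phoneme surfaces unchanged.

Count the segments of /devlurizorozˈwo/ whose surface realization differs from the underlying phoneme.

Segments that undergo a rule: /e/ → [eː] (rule 2); /u/ → [uː] (rule 2); /i/ → [iː] (rule 2); /o/ → [oː] (rule 2); /o/ → [oː] (rule 2).
All other segments surface unchanged.

5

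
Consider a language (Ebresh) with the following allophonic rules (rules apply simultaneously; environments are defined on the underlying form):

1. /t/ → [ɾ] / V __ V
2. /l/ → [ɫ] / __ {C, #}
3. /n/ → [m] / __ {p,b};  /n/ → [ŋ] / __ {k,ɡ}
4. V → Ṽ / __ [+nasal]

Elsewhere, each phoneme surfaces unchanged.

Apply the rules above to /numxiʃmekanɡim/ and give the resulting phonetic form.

[nũmxiʃmekãŋɡĩm]

/n/ (word-initial) fails the environment for rule 3, so it stays [n].
/u/ (between /n/ and /m/) occurs before a nasal consonant → [ũ] by rule 4.
/i/ (between /x/ and /ʃ/) is in the target of rule 4 but the environment (before a nasal consonant) is not met → [i].
/e/ (between /m/ and /k/) fails the environment for rule 4, so it stays [e].
/a/ — between /k/ and /n/, before a nasal consonant — surfaces as [ã] (rule 4).
Rule 3 applies to /n/ (between /a/ and /ɡ/: before a labial or velar stop) → [ŋ].
/i/ — between /ɡ/ and /m/, before a nasal consonant — surfaces as [ĩ] (rule 4).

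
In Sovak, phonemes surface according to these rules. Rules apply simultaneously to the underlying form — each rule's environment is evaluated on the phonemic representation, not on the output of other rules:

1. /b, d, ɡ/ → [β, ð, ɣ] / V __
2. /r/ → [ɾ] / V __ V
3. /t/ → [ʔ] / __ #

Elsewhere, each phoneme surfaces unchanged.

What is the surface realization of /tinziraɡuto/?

[tinziɾaɣuto]

/t/ (word-initial): rule 3 targets it, but not word-finally → unchanged [t].
/i/ — not in any rule's target class → [i].
/n/ (between /i/ and /z/): no rule targets it → [n].
/z/ — not in any rule's target class → [z].
/i/ stays [i].
Rule 2 applies to /r/ (between /i/ and /a/: between two vowels) → [ɾ].
/a/ (between /r/ and /ɡ/) is unaffected → [a].
/ɡ/ (between /a/ and /u/): immediately after a vowel, so rule 1 applies → [ɣ].
/u/ stays [u].
/t/ — between /u/ and /o/; rule 3 does not apply here → [t].
/o/ stays [o].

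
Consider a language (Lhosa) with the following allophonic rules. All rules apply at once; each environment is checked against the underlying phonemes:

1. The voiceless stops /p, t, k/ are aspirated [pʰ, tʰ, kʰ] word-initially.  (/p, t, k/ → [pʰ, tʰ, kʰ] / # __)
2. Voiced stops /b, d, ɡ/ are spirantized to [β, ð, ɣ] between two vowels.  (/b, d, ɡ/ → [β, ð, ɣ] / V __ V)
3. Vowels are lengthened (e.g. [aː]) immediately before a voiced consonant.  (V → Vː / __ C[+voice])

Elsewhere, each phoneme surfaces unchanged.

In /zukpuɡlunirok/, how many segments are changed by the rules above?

3

Segments that undergo a rule: /u/ → [uː] (rule 3); /u/ → [uː] (rule 3); /i/ → [iː] (rule 3).
All other segments surface unchanged.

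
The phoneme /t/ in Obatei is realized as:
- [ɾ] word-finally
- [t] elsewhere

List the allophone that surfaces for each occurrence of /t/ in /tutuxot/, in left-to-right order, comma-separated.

Occurrence 1 (position 1): no conditioning environment matches → elsewhere allophone [t].
Occurrence 2 (position 3): no conditioning environment matches → elsewhere allophone [t].
Occurrence 3 (position 7): word-finally → [ɾ].

[t], [t], [ɾ]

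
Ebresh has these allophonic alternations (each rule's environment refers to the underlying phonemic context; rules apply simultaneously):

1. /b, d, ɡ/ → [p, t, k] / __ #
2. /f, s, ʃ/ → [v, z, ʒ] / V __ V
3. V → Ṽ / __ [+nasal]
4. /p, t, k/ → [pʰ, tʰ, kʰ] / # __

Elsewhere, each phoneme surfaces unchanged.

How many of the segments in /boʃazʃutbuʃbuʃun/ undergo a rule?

3

Segments that undergo a rule: /ʃ/ → [ʒ] (rule 2); /ʃ/ → [ʒ] (rule 2); /u/ → [ũ] (rule 3).
All other segments surface unchanged.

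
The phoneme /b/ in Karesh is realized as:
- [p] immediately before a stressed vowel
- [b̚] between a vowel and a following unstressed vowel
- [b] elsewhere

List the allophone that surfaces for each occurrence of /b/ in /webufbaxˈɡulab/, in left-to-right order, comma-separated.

[b̚], [b], [b]

Occurrence 1 (position 3): between a vowel and a following unstressed vowel → [b̚].
Occurrence 2 (position 6): no conditioning environment matches → elsewhere allophone [b].
Occurrence 3 (position 13): no conditioning environment matches → elsewhere allophone [b].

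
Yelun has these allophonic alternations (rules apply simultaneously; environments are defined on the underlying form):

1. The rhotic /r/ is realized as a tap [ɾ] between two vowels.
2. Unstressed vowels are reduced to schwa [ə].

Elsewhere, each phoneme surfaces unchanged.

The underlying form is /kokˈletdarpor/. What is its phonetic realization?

[kəkˈletdərpər]

/k/ (word-initial): no rule targets it → [k].
/o/ (between /k/ and /k/): in an unstressed syllable, so rule 2 applies → [ə].
/k/ (between /o/ and /l/) is unaffected → [k].
/l/ stays [l].
/e/ (between /l/ and /t/): rule 2 targets it, but not in an unstressed syllable → unchanged [e].
/t/ stays [t].
/d/ — not in any rule's target class → [d].
/a/ (between /d/ and /r/) occurs in an unstressed syllable → [ə] by rule 2.
/r/ (between /a/ and /p/) is in the target of rule 1 but the environment (between two vowels) is not met → [r].
/p/ — not in any rule's target class → [p].
/o/ (between /p/ and /r/): in an unstressed syllable, so rule 2 applies → [ə].
/r/ (word-final) is in the target of rule 1 but the environment (between two vowels) is not met → [r].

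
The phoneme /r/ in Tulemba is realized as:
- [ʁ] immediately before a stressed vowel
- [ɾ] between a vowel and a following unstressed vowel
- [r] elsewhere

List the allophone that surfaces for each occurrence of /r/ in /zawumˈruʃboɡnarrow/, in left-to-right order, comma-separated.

[ʁ], [r], [r]

Occurrence 1 (position 6): immediately before a stressed vowel → [ʁ].
Occurrence 2 (position 14): no conditioning environment matches → elsewhere allophone [r].
Occurrence 3 (position 15): no conditioning environment matches → elsewhere allophone [r].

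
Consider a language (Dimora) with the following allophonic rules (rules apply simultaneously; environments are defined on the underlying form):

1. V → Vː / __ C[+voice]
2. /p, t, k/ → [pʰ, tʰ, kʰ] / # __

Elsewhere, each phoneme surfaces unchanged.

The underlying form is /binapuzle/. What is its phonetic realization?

[biːnapuːzle]

/b/ (word-initial) is unaffected → [b].
/i/ (between /b/ and /n/): before a voiced consonant, so rule 1 applies → [iː].
/n/ stays [n].
/a/ (between /n/ and /p/): rule 1 targets it, but not before a voiced consonant → unchanged [a].
/p/ (between /a/ and /u/) fails the environment for rule 2, so it stays [p].
/u/ (between /p/ and /z/) occurs before a voiced consonant → [uː] by rule 1.
/z/ — not in any rule's target class → [z].
/l/ (between /z/ and /e/): no rule targets it → [l].
/e/ (word-final) fails the environment for rule 1, so it stays [e].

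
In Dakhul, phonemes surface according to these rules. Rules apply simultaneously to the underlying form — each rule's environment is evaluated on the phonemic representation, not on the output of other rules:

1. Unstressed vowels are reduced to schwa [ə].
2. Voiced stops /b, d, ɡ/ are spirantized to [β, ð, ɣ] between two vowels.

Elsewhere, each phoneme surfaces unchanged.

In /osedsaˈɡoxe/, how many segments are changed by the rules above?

Segments that undergo a rule: /o/ → [ə] (rule 1); /e/ → [ə] (rule 1); /a/ → [ə] (rule 1); /ɡ/ → [ɣ] (rule 2); /e/ → [ə] (rule 1).
All other segments surface unchanged.

5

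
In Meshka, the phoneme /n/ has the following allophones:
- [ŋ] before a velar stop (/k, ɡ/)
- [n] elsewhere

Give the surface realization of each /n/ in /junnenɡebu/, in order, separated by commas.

[n], [n], [ŋ]

Occurrence 1 (position 3): no conditioning environment matches → elsewhere allophone [n].
Occurrence 2 (position 4): no conditioning environment matches → elsewhere allophone [n].
Occurrence 3 (position 6): before a velar stop → [ŋ].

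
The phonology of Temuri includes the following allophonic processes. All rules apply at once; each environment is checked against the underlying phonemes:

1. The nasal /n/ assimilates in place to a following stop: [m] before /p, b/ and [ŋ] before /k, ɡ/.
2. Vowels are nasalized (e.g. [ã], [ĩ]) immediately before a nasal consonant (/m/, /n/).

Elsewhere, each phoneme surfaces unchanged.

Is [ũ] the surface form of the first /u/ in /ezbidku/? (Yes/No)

No

/u/ (word-final) fails the environment for rule 2, so it stays [u].
The actual realization is [u], not [ũ].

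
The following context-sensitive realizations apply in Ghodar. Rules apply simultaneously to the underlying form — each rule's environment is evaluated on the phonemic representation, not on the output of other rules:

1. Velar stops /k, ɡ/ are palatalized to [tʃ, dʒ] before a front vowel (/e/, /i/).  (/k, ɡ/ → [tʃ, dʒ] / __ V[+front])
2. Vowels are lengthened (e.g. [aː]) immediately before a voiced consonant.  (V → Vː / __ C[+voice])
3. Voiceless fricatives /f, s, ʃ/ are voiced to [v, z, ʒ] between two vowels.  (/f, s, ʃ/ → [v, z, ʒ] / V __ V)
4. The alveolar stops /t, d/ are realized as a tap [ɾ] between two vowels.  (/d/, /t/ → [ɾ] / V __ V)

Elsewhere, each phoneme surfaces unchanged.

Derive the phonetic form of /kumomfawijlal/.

[kuːmoːmfaːwiːjlaːl]

/k/ (word-initial) fails the environment for rule 1, so it stays [k].
/u/ — between /k/ and /m/, before a voiced consonant — surfaces as [uː] (rule 2).
/o/ — between /m/ and /m/, before a voiced consonant — surfaces as [oː] (rule 2).
/f/ (between /m/ and /a/) fails the environment for rule 3, so it stays [f].
Rule 2 applies to /a/ (between /f/ and /w/: before a voiced consonant) → [aː].
/i/ (between /w/ and /j/) occurs before a voiced consonant → [iː] by rule 2.
/a/ — between /l/ and /l/, before a voiced consonant — surfaces as [aː] (rule 2).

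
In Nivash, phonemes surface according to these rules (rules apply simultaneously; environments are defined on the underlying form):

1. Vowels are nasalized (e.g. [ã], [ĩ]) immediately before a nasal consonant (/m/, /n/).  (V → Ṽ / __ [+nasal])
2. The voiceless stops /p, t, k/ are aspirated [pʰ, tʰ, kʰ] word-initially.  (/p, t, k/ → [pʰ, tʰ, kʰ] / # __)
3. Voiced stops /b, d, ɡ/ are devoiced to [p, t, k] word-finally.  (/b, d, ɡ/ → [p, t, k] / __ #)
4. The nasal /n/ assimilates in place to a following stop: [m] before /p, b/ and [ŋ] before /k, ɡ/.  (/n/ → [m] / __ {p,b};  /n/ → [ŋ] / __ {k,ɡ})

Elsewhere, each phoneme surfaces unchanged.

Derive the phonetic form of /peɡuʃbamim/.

[pʰeɡuʃbãmĩm]

Rule 2 applies to /p/ (word-initial: word-initially) → [pʰ].
/e/ — between /p/ and /ɡ/; rule 1 does not apply here → [e].
/ɡ/ (between /e/ and /u/) fails the environment for rule 3, so it stays [ɡ].
/u/ — between /ɡ/ and /ʃ/; rule 1 does not apply here → [u].
/b/ — between /ʃ/ and /a/; rule 3 does not apply here → [b].
Rule 1 applies to /a/ (between /b/ and /m/: before a nasal consonant) → [ã].
/i/ (between /m/ and /m/) occurs before a nasal consonant → [ĩ] by rule 1.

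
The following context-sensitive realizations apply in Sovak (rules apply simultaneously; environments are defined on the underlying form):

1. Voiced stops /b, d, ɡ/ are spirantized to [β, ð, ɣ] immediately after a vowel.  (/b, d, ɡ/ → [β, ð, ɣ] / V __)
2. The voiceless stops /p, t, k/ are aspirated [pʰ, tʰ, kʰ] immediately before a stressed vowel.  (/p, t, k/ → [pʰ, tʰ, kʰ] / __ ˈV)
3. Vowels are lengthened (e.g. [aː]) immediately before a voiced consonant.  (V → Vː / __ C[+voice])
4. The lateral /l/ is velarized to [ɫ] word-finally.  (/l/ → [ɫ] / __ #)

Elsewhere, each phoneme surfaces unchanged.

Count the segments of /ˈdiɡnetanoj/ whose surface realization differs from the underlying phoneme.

4

Segments that undergo a rule: /i/ → [iː] (rule 3); /ɡ/ → [ɣ] (rule 1); /a/ → [aː] (rule 3); /o/ → [oː] (rule 3).
All other segments surface unchanged.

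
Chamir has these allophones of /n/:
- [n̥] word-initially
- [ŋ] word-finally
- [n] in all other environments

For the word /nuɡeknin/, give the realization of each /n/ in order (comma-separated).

Occurrence 1 (position 1): word-initially → [n̥].
Occurrence 2 (position 6): no conditioning environment matches → elsewhere allophone [n].
Occurrence 3 (position 8): word-finally → [ŋ].

[n̥], [n], [ŋ]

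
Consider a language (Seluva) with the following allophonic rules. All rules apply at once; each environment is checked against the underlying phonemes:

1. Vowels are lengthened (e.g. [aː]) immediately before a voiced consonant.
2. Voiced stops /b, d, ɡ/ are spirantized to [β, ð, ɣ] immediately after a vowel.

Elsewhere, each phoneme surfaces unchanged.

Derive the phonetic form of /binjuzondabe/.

[biːnjuːzoːndaːβe]

/b/ (word-initial) is in the target of rule 2 but the environment (immediately after a vowel) is not met → [b].
/i/ (between /b/ and /n/) occurs before a voiced consonant → [iː] by rule 1.
/n/ (between /i/ and /j/): no rule targets it → [n].
/j/ stays [j].
/u/ meets the environment for rule 1 (before a voiced consonant) → [uː].
/z/ — not in any rule's target class → [z].
/o/ — between /z/ and /n/, before a voiced consonant — surfaces as [oː] (rule 1).
/n/ — not in any rule's target class → [n].
/d/ (between /n/ and /a/) fails the environment for rule 2, so it stays [d].
/a/ (between /d/ and /b/): before a voiced consonant, so rule 1 applies → [aː].
/b/ (between /a/ and /e/): immediately after a vowel, so rule 2 applies → [β].
/e/ (word-final) fails the environment for rule 1, so it stays [e].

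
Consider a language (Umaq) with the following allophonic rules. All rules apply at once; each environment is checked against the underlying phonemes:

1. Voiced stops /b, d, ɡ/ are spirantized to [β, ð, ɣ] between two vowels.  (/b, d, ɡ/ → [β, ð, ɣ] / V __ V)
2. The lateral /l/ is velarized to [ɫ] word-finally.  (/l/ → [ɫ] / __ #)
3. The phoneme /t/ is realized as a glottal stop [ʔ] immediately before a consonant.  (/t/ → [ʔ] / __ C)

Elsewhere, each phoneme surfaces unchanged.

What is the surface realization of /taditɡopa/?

/t/ (word-initial) fails the environment for rule 3, so it stays [t].
/a/ (between /t/ and /d/) is unaffected → [a].
/d/ — between /a/ and /i/, between two vowels — surfaces as [ð] (rule 1).
/i/ (between /d/ and /t/): no rule targets it → [i].
/t/ meets the environment for rule 3 (immediately before a consonant) → [ʔ].
/ɡ/ (between /t/ and /o/) fails the environment for rule 1, so it stays [ɡ].
/o/ (between /ɡ/ and /p/): no rule targets it → [o].
/p/ (between /o/ and /a/): no rule targets it → [p].
/a/ — not in any rule's target class → [a].

[taðiʔɡopa]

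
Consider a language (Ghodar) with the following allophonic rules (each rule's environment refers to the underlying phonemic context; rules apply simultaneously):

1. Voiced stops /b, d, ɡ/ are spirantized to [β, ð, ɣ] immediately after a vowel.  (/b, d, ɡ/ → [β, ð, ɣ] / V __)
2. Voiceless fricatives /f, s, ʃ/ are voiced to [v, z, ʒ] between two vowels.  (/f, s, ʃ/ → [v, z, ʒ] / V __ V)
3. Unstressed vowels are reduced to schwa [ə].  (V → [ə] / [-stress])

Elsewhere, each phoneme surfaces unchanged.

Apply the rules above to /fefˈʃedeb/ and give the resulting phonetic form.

/f/ (word-initial) fails the environment for rule 2, so it stays [f].
/e/ — between /f/ and /f/, in an unstressed syllable — surfaces as [ə] (rule 3).
/f/ (between /e/ and /ʃ/) is in the target of rule 2 but the environment (between two vowels) is not met → [f].
/ʃ/ — between /f/ and /e/; rule 2 does not apply here → [ʃ].
/e/ (between /ʃ/ and /d/): rule 3 targets it, but not in an unstressed syllable → unchanged [e].
/d/ (between /e/ and /e/) occurs immediately after a vowel → [ð] by rule 1.
Rule 3 applies to /e/ (between /d/ and /b/: in an unstressed syllable) → [ə].
/b/ meets the environment for rule 1 (immediately after a vowel) → [β].

[fəfˈʃeðəβ]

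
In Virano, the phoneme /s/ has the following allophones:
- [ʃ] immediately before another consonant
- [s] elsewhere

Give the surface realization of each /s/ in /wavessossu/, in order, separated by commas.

[ʃ], [s], [ʃ], [s]

Occurrence 1 (position 5): immediately before another consonant → [ʃ].
Occurrence 2 (position 6): no conditioning environment matches → elsewhere allophone [s].
Occurrence 3 (position 8): immediately before another consonant → [ʃ].
Occurrence 4 (position 9): no conditioning environment matches → elsewhere allophone [s].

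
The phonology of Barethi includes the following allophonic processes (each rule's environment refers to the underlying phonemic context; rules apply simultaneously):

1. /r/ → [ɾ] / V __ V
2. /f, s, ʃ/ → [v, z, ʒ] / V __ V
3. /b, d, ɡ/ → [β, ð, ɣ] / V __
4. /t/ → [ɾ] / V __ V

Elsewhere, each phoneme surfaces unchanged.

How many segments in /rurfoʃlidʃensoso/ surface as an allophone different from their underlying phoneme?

Segments that undergo a rule: /d/ → [ð] (rule 3); /s/ → [z] (rule 2).
All other segments surface unchanged.

2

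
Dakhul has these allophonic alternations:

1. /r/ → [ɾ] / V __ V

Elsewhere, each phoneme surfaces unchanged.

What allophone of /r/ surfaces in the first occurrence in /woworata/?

Rule 1 applies to /r/ (between /o/ and /a/: between two vowels) → [ɾ].

[ɾ]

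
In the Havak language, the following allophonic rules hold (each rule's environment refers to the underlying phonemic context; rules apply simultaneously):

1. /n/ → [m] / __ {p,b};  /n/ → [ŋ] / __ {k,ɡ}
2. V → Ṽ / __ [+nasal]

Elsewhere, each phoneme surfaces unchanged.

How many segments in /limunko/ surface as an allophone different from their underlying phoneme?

3

Segments that undergo a rule: /i/ → [ĩ] (rule 2); /u/ → [ũ] (rule 2); /n/ → [ŋ] (rule 1).
All other segments surface unchanged.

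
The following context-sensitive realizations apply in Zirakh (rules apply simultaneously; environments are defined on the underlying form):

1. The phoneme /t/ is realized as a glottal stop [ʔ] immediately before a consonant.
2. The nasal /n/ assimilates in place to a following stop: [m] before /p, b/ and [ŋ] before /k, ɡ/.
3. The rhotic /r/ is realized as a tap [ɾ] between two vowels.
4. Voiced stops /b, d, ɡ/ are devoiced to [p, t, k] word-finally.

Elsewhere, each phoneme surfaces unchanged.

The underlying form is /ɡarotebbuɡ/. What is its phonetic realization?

[ɡaɾotebbuk]

/ɡ/ (word-initial) is in the target of rule 4 but the environment (word-finally) is not met → [ɡ].
/a/ stays [a].
/r/ (between /a/ and /o/): between two vowels, so rule 3 applies → [ɾ].
/o/ (between /r/ and /t/) is unaffected → [o].
/t/ (between /o/ and /e/) fails the environment for rule 1, so it stays [t].
/e/ (between /t/ and /b/): no rule targets it → [e].
/b/ (between /e/ and /b/) is in the target of rule 4 but the environment (word-finally) is not met → [b].
/b/ (between /b/ and /u/) is in the target of rule 4 but the environment (word-finally) is not met → [b].
/u/ stays [u].
/ɡ/ meets the environment for rule 4 (word-finally) → [k].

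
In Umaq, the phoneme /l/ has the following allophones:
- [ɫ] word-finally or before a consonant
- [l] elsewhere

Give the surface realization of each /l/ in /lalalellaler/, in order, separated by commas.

Occurrence 1 (position 1): no conditioning environment matches → elsewhere allophone [l].
Occurrence 2 (position 3): no conditioning environment matches → elsewhere allophone [l].
Occurrence 3 (position 5): no conditioning environment matches → elsewhere allophone [l].
Occurrence 4 (position 7): word-finally or before a consonant → [ɫ].
Occurrence 5 (position 8): no conditioning environment matches → elsewhere allophone [l].
Occurrence 6 (position 10): no conditioning environment matches → elsewhere allophone [l].

[l], [l], [l], [ɫ], [l], [l]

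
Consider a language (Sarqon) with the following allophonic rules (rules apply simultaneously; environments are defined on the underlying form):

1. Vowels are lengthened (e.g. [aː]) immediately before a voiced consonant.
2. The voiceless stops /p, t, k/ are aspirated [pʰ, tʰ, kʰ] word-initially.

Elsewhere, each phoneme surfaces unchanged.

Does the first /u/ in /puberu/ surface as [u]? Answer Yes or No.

No

/u/ (between /p/ and /b/) occurs before a voiced consonant → [uː] by rule 1.
The actual realization is [uː], not [u].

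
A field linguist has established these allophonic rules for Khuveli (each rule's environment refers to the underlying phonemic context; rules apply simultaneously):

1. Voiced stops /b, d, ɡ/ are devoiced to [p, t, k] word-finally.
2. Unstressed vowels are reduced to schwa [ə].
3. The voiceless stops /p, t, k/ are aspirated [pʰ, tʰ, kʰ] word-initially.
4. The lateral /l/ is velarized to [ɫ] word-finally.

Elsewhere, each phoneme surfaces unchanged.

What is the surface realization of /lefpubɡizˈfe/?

/l/ (word-initial) fails the environment for rule 4, so it stays [l].
/e/ (between /l/ and /f/): in an unstressed syllable, so rule 2 applies → [ə].
/f/ — not in any rule's target class → [f].
/p/ — between /f/ and /u/; rule 3 does not apply here → [p].
/u/ (between /p/ and /b/): in an unstressed syllable, so rule 2 applies → [ə].
/b/ — between /u/ and /ɡ/; rule 1 does not apply here → [b].
/ɡ/ — between /b/ and /i/; rule 1 does not apply here → [ɡ].
/i/ (between /ɡ/ and /z/) occurs in an unstressed syllable → [ə] by rule 2.
/z/ (between /i/ and /f/): no rule targets it → [z].
/f/ (between /z/ and /e/) is unaffected → [f].
/e/ (word-final) fails the environment for rule 2, so it stays [e].

[ləfpəbɡəzˈfe]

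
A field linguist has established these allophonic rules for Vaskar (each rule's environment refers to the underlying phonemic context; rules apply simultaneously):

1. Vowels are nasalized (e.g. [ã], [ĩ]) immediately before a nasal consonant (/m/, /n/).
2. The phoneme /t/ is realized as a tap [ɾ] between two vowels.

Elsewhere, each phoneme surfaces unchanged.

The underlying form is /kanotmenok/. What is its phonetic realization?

/k/ (word-initial) is unaffected → [k].
/a/ meets the environment for rule 1 (before a nasal consonant) → [ã].
/n/ stays [n].
/o/ — between /n/ and /t/; rule 1 does not apply here → [o].
/t/ — between /o/ and /m/; rule 2 does not apply here → [t].
/m/ stays [m].
Rule 1 applies to /e/ (between /m/ and /n/: before a nasal consonant) → [ẽ].
/n/ (between /e/ and /o/): no rule targets it → [n].
/o/ — between /n/ and /k/; rule 1 does not apply here → [o].
/k/ stays [k].

[kãnotmẽnok]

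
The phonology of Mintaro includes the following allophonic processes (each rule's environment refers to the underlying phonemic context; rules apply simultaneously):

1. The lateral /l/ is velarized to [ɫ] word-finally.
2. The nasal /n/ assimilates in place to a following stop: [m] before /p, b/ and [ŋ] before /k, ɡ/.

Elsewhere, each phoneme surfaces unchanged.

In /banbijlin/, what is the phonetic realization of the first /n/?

[m]

/n/ (between /a/ and /b/): before a labial or velar stop, so rule 2 applies → [m].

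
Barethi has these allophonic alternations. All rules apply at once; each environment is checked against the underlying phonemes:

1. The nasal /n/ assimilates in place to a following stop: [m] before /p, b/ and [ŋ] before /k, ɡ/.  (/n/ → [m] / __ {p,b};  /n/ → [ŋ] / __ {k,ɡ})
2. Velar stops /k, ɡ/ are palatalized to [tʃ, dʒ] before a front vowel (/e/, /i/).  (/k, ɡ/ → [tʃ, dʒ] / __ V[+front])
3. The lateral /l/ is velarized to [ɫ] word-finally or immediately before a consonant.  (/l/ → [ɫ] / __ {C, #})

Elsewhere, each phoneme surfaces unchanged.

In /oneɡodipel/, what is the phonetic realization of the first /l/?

[ɫ]

/l/ meets the environment for rule 3 (word-finally or immediately before a consonant) → [ɫ].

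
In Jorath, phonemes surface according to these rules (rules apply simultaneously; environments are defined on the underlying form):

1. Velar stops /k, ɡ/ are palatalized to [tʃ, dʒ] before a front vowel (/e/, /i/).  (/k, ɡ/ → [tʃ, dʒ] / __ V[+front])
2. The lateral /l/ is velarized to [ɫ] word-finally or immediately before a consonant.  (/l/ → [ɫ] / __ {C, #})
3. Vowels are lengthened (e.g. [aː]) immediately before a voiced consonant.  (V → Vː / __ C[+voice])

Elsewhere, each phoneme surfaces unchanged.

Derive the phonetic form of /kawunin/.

[kaːwuːniːn]

/k/ (word-initial) is in the target of rule 1 but the environment (before a front vowel) is not met → [k].
/a/ — between /k/ and /w/, before a voiced consonant — surfaces as [aː] (rule 3).
/w/ (between /a/ and /u/): no rule targets it → [w].
Rule 3 applies to /u/ (between /w/ and /n/: before a voiced consonant) → [uː].
/n/ — not in any rule's target class → [n].
Rule 3 applies to /i/ (between /n/ and /n/: before a voiced consonant) → [iː].
/n/ stays [n].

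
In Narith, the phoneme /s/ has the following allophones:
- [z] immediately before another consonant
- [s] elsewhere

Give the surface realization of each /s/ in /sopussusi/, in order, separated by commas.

[s], [z], [s], [s]

Occurrence 1 (position 1): no conditioning environment matches → elsewhere allophone [s].
Occurrence 2 (position 5): immediately before another consonant → [z].
Occurrence 3 (position 6): no conditioning environment matches → elsewhere allophone [s].
Occurrence 4 (position 8): no conditioning environment matches → elsewhere allophone [s].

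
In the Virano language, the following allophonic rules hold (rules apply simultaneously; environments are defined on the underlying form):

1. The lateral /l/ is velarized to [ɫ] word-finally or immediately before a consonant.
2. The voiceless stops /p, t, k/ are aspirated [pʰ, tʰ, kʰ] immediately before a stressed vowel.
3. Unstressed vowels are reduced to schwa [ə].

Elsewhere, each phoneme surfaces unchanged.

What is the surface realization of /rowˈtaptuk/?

[rəwˈtʰaptək]

/r/ (word-initial): no rule targets it → [r].
/o/ — between /r/ and /w/, in an unstressed syllable — surfaces as [ə] (rule 3).
/w/ (between /o/ and /t/) is unaffected → [w].
/t/ (between /w/ and /a/): immediately before a stressed vowel, so rule 2 applies → [tʰ].
/a/ — between /t/ and /p/; rule 3 does not apply here → [a].
/p/ (between /a/ and /t/) fails the environment for rule 2, so it stays [p].
/t/ (between /p/ and /u/): rule 2 targets it, but not immediately before a stressed vowel → unchanged [t].
/u/ (between /t/ and /k/) occurs in an unstressed syllable → [ə] by rule 3.
/k/ (word-final) fails the environment for rule 2, so it stays [k].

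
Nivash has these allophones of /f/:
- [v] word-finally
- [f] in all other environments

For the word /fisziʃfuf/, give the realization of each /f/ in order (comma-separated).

[f], [f], [v]

Occurrence 1 (position 1): no conditioning environment matches → elsewhere allophone [f].
Occurrence 2 (position 7): no conditioning environment matches → elsewhere allophone [f].
Occurrence 3 (position 9): word-finally → [v].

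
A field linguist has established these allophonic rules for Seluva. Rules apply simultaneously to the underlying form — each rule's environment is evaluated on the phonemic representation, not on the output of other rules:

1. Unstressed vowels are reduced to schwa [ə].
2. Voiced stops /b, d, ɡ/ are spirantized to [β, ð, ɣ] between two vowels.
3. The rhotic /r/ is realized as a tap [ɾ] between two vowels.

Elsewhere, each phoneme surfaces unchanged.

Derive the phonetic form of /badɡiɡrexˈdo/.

/b/ (word-initial) fails the environment for rule 2, so it stays [b].
/a/ (between /b/ and /d/): in an unstressed syllable, so rule 1 applies → [ə].
/d/ (between /a/ and /ɡ/) is in the target of rule 2 but the environment (between two vowels) is not met → [d].
/ɡ/ — between /d/ and /i/; rule 2 does not apply here → [ɡ].
/i/ (between /ɡ/ and /ɡ/) occurs in an unstressed syllable → [ə] by rule 1.
/ɡ/ (between /i/ and /r/) is in the target of rule 2 but the environment (between two vowels) is not met → [ɡ].
/r/ (between /ɡ/ and /e/) is in the target of rule 3 but the environment (between two vowels) is not met → [r].
/e/ (between /r/ and /x/): in an unstressed syllable, so rule 1 applies → [ə].
/x/ — not in any rule's target class → [x].
/d/ (between /x/ and /o/): rule 2 targets it, but not between two vowels → unchanged [d].
/o/ (word-final): rule 1 targets it, but not in an unstressed syllable → unchanged [o].

[bədɡəɡrəxˈdo]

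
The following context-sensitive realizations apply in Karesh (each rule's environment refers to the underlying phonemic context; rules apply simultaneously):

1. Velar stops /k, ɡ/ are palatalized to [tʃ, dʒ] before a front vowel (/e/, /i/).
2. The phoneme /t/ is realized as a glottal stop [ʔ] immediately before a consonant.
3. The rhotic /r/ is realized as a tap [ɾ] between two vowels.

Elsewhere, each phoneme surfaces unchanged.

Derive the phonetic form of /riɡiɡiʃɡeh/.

[ridʒidʒiʃdʒeh]

/r/ — word-initial; rule 3 does not apply here → [r].
/i/ (between /r/ and /ɡ/): no rule targets it → [i].
/ɡ/ (between /i/ and /i/) occurs before a front vowel → [dʒ] by rule 1.
/i/ (between /ɡ/ and /ɡ/) is unaffected → [i].
/ɡ/ meets the environment for rule 1 (before a front vowel) → [dʒ].
/i/ — not in any rule's target class → [i].
/ʃ/ (between /i/ and /ɡ/) is unaffected → [ʃ].
/ɡ/ (between /ʃ/ and /e/) occurs before a front vowel → [dʒ] by rule 1.
/e/ — not in any rule's target class → [e].
/h/ (word-final) is unaffected → [h].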